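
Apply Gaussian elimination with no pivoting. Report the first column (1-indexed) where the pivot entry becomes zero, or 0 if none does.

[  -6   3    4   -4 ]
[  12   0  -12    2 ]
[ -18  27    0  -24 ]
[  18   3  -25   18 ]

Naive forward elimination:
R2 <- R2 - (-2)*R1:  [  0   6  -4  -6 ]
R3 <- R3 - (3)*R1:  [   0   18  -12  -12 ]
R4 <- R4 - (-3)*R1:  [   0   12  -13    6 ]
R3 <- R3 - (3)*R2:  [ 0  0  0  6 ]
R4 <- R4 - (2)*R2:  [  0   0  -5  18 ]
Matrix at this point:
[ -6  3   4  -4 ]
[  0  6  -4  -6 ]
[  0  0   0   6 ]
[  0  0  -5  18 ]
Pivot entry (3,3) is zero but row 4 has -5 in column 3 -> naive elimination stops; a row interchange (e.g. R3 <-> R4) would be required here.

first zero-pivot column = 3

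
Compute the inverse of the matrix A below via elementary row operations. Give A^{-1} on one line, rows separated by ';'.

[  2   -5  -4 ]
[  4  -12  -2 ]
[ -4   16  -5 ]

inverse = [-23/5 89/20 19/10; -7/5 13/10 3/5; -4/5 3/5 1/5]

Gauss-Jordan on [A | I]:
R1 <- (1/2)*R1:  [    1  -5/2    -2  |   1/2     0     0 ]
R2 <- R2 - (4)*R1:  [  0  -2   6  |  -2   1   0 ]
R3 <- R3 - (-4)*R1:  [   0    6  -13  |    2    0    1 ]
R2 <- (1/-2)*R2:  [    0     1    -3  |     1  -1/2     0 ]
R1 <- R1 - (-5/2)*R2:  [     1      0  -19/2  |      3   -5/4      0 ]
R3 <- R3 - (6)*R2:  [  0   0   5  |  -4   3   1 ]
R3 <- (1/5)*R3:  [    0     0     1  |  -4/5   3/5   1/5 ]
R1 <- R1 - (-19/2)*R3:  [     1      0      0  |  -23/5  89/20  19/10 ]
R2 <- R2 - (-3)*R3:  [     0      1      0  |   -7/5  13/10    3/5 ]
Right block of [I | A^{-1}] is the inverse:
[ -23/5  89/20  19/10 ]
[  -7/5  13/10    3/5 ]
[  -4/5    3/5    1/5 ]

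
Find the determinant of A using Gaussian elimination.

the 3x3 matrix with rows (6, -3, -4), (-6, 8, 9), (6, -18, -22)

det(A) = -90

Forward elimination:
R2 <- R2 - (-1)*R1:  [ 0  5  5 ]
R3 <- R3 - (1)*R1:  [   0  -15  -18 ]
R3 <- R3 - (-3)*R2:  [  0   0  -3 ]
Upper-triangular form:
[ 6  -3  -4 ]
[ 0   5   5 ]
[ 0   0  -3 ]
det(A) = (-1)^0 * (6) * (5) * (-3) = -90  (0 row swaps -> sign +1)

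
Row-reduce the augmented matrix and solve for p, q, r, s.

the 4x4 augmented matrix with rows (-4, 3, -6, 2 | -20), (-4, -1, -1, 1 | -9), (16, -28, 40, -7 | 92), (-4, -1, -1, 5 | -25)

(0, 2, 3, -4)

Forward elimination on [A|b]:
R2 <- R2 - (1)*R1:  [  0  -4   5  -1  11 ]
R3 <- R3 - (-4)*R1:  [   0  -16   16    1   12 ]
R4 <- R4 - (1)*R1:  [  0  -4   5   3  -5 ]
R3 <- R3 - (4)*R2:  [   0    0   -4    5  -32 ]
R4 <- R4 - (1)*R2:  [   0    0    0    4  -16 ]
Row echelon form:
[ -4   3  -6   2  |  -20 ]
[  0  -4   5  -1  |   11 ]
[  0   0  -4   5  |  -32 ]
[  0   0   0   4  |  -16 ]
Back-substitution:
s = (-16) / 4 = -4
r = (-32 - (5)*(-4)) / -4 = 3
q = (11 - (5)*(3) - (-1)*(-4)) / -4 = 2
p = (-20 - (3)*(2) - (-6)*(3) - (2)*(-4)) / -4 = 0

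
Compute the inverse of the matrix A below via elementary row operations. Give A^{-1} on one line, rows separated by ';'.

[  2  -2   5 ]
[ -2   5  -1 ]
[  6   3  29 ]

Gauss-Jordan on [A | I]:
R1 <- (1/2)*R1:  [   1   -1  5/2  |  1/2    0    0 ]
R2 <- R2 - (-2)*R1:  [ 0  3  4  |  1  1  0 ]
R3 <- R3 - (6)*R1:  [  0   9  14  |  -3   0   1 ]
R2 <- (1/3)*R2:  [   0    1  4/3  |  1/3  1/3    0 ]
R1 <- R1 - (-1)*R2:  [    1     0  23/6  |   5/6   1/3     0 ]
R3 <- R3 - (9)*R2:  [  0   0   2  |  -6  -3   1 ]
R3 <- (1/2)*R3:  [    0     0     1  |    -3  -3/2   1/2 ]
R1 <- R1 - (23/6)*R3:  [      1       0       0  |    37/3   73/12  -23/12 ]
R2 <- R2 - (4/3)*R3:  [    0     1     0  |  13/3   7/3  -2/3 ]
Right block of [I | A^{-1}] is the inverse:
[ 37/3  73/12  -23/12 ]
[ 13/3    7/3    -2/3 ]
[   -3   -3/2     1/2 ]

inverse = [37/3 73/12 -23/12; 13/3 7/3 -2/3; -3 -3/2 1/2]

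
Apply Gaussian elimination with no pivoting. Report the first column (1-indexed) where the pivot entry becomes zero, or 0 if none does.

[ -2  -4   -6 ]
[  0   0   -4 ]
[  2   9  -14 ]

Naive forward elimination:
R3 <- R3 - (-1)*R1:  [   0    5  -20 ]
Matrix at this point:
[ -2  -4   -6 ]
[  0   0   -4 ]
[  0   5  -20 ]
Pivot entry (2,2) is zero but row 3 has 5 in column 2 -> naive elimination stops; a row interchange (e.g. R2 <-> R3) would be required here.

first zero-pivot column = 2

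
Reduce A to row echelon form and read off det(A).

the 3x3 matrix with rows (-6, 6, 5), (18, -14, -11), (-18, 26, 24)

Forward elimination:
R2 <- R2 - (-3)*R1:  [ 0  4  4 ]
R3 <- R3 - (3)*R1:  [ 0  8  9 ]
R3 <- R3 - (2)*R2:  [ 0  0  1 ]
Upper-triangular form:
[ -6  6  5 ]
[  0  4  4 ]
[  0  0  1 ]
det(A) = (-1)^0 * (-6) * (4) * (1) = -24  (0 row swaps -> sign +1)

det(A) = -24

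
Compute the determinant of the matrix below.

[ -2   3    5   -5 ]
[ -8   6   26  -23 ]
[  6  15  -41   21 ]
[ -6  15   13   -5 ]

Forward elimination:
R2 <- R2 - (4)*R1:  [  0  -6   6  -3 ]
R3 <- R3 - (-3)*R1:  [   0   24  -26    6 ]
R4 <- R4 - (3)*R1:  [  0   6  -2  10 ]
R3 <- R3 - (-4)*R2:  [  0   0  -2  -6 ]
R4 <- R4 - (-1)*R2:  [ 0  0  4  7 ]
R4 <- R4 - (-2)*R3:  [  0   0   0  -5 ]
Upper-triangular form:
[ -2   3   5  -5 ]
[  0  -6   6  -3 ]
[  0   0  -2  -6 ]
[  0   0   0  -5 ]
det(A) = (-1)^0 * (-2) * (-6) * (-2) * (-5) = 120  (0 row swaps -> sign +1)

det(A) = 120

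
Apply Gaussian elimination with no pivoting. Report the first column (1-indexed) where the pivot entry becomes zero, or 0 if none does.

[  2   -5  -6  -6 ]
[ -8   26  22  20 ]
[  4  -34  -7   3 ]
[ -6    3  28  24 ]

first zero-pivot column = 0

Naive forward elimination:
R2 <- R2 - (-4)*R1:  [  0   6  -2  -4 ]
R3 <- R3 - (2)*R1:  [   0  -24    5   15 ]
R4 <- R4 - (-3)*R1:  [   0  -12   10    6 ]
R3 <- R3 - (-4)*R2:  [  0   0  -3  -1 ]
R4 <- R4 - (-2)*R2:  [  0   0   6  -2 ]
R4 <- R4 - (-2)*R3:  [  0   0   0  -4 ]
All pivots nonzero; naive elimination completes without hitting a zero pivot.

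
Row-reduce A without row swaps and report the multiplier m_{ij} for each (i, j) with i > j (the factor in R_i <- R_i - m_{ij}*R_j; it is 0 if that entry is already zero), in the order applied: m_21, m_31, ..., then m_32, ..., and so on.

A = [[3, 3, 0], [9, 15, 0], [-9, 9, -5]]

multipliers: 3, -3, 3

Forward elimination:
R2 <- R2 - (3)*R1:  [ 0  6  0 ]
R3 <- R3 - (-3)*R1:  [  0  18  -5 ]
R3 <- R3 - (3)*R2:  [  0   0  -5 ]
Multipliers (in order of application): m_{21} = 3, m_{31} = -3, m_{32} = 3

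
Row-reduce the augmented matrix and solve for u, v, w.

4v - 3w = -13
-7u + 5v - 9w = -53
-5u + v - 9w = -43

Forward elimination on [A|b]:
R1 <-> R2   (pivot in column 1 was zero)
[ -7  5  -9  -53 ]
[  0  4  -3  -13 ]
[ -5  1  -9  -43 ]
R3 <- R3 - (5/7)*R1:  [     0  -18/7  -18/7  -36/7 ]
R3 <- R3 - (-9/14)*R2:  [     0      0   -9/2  -27/2 ]
Row echelon form:
[ -7  5    -9  |    -53 ]
[  0  4    -3  |    -13 ]
[  0  0  -9/2  |  -27/2 ]
Back-substitution:
w = (-27/2) / (-9/2) = 3
v = (-13 - (-3)*(3)) / 4 = -1
u = (-53 - (5)*(-1) - (-9)*(3)) / -7 = 3

(3, -1, 3)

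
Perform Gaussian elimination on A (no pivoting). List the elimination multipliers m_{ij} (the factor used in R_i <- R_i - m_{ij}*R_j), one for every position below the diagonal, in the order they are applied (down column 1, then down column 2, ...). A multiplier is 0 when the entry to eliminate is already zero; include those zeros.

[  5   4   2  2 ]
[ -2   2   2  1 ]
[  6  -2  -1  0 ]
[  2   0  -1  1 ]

multipliers: -2/5, 6/5, 2/5, -17/9, -4/9, -5/17

Forward elimination:
R2 <- R2 - (-2/5)*R1:  [    0  18/5  14/5   9/5 ]
R3 <- R3 - (6/5)*R1:  [     0  -34/5  -17/5  -12/5 ]
R4 <- R4 - (2/5)*R1:  [    0  -8/5  -9/5   1/5 ]
R3 <- R3 - (-17/9)*R2:  [    0     0  17/9     1 ]
R4 <- R4 - (-4/9)*R2:  [    0     0  -5/9     1 ]
R4 <- R4 - (-5/17)*R3:  [     0      0      0  22/17 ]
Multipliers (in order of application): m_{21} = -2/5, m_{31} = 6/5, m_{41} = 2/5, m_{32} = -17/9, m_{42} = -4/9, m_{43} = -5/17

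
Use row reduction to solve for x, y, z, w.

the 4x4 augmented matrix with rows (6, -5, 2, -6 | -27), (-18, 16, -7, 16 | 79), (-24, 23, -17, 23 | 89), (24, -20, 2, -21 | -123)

(-2, 3, 3, 1)

Forward elimination on [A|b]:
R2 <- R2 - (-3)*R1:  [  0   1  -1  -2  -2 ]
R3 <- R3 - (-4)*R1:  [   0    3   -9   -1  -19 ]
R4 <- R4 - (4)*R1:  [   0    0   -6    3  -15 ]
R3 <- R3 - (3)*R2:  [   0    0   -6    5  -13 ]
R4 <- R4 - (1)*R3:  [  0   0   0  -2  -2 ]
Row echelon form:
[ 6  -5   2  -6  |  -27 ]
[ 0   1  -1  -2  |   -2 ]
[ 0   0  -6   5  |  -13 ]
[ 0   0   0  -2  |   -2 ]
Back-substitution:
w = (-2) / -2 = 1
z = (-13 - (5)*(1)) / -6 = 3
y = (-2 - (-1)*(3) - (-2)*(1)) / 1 = 3
x = (-27 - (-5)*(3) - (2)*(3) - (-6)*(1)) / 6 = -2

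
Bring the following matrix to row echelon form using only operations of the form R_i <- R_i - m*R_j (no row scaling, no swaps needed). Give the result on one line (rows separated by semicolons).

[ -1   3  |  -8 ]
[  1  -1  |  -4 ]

Forward elimination:
R2 <- R2 - (-1)*R1:  [   0    2  -12 ]
Row echelon form:
[ -1  3  |   -8 ]
[  0  2  |  -12 ]

REF = [-1 3 -8; 0 2 -12]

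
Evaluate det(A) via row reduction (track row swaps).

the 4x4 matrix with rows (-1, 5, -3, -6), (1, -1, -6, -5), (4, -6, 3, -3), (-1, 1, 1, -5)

det(A) = 670

Forward elimination:
R2 <- R2 - (-1)*R1:  [   0    4   -9  -11 ]
R3 <- R3 - (-4)*R1:  [   0   14   -9  -27 ]
R4 <- R4 - (1)*R1:  [  0  -4   4   1 ]
R3 <- R3 - (7/2)*R2:  [    0     0  45/2  23/2 ]
R4 <- R4 - (-1)*R2:  [   0    0   -5  -10 ]
R4 <- R4 - (-2/9)*R3:  [     0      0      0  -67/9 ]
Upper-triangular form:
[ -1  5    -3     -6 ]
[  0  4    -9    -11 ]
[  0  0  45/2   23/2 ]
[  0  0     0  -67/9 ]
det(A) = (-1)^0 * (-1) * (4) * (45/2) * (-67/9) = 670  (0 row swaps -> sign +1)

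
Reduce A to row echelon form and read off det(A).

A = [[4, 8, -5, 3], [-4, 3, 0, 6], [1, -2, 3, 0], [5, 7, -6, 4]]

Forward elimination:
R2 <- R2 - (-1)*R1:  [  0  11  -5   9 ]
R3 <- R3 - (1/4)*R1:  [    0    -4  17/4  -3/4 ]
R4 <- R4 - (5/4)*R1:  [   0   -3  1/4  1/4 ]
R3 <- R3 - (-4/11)*R2:  [      0       0  107/44  111/44 ]
R4 <- R4 - (-3/11)*R2:  [      0       0  -49/44  119/44 ]
R4 <- R4 - (-49/107)*R3:  [       0        0        0  413/107 ]
Upper-triangular form:
[ 4   8      -5        3 ]
[ 0  11      -5        9 ]
[ 0   0  107/44   111/44 ]
[ 0   0       0  413/107 ]
det(A) = (-1)^0 * (4) * (11) * (107/44) * (413/107) = 413  (0 row swaps -> sign +1)

det(A) = 413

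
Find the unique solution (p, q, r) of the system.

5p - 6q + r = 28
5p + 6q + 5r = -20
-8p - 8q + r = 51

Forward elimination on [A|b]:
R2 <- R2 - (1)*R1:  [   0   12    4  -48 ]
R3 <- R3 - (-8/5)*R1:  [     0  -88/5   13/5  479/5 ]
R3 <- R3 - (-22/15)*R2:  [      0       0  127/15   127/5 ]
Row echelon form:
[ 5  -6       1  |     28 ]
[ 0  12       4  |    -48 ]
[ 0   0  127/15  |  127/5 ]
Back-substitution:
r = (127/5) / (127/15) = 3
q = (-48 - (4)*(3)) / 12 = -5
p = (28 - (-6)*(-5) - (1)*(3)) / 5 = -1

(-1, -5, 3)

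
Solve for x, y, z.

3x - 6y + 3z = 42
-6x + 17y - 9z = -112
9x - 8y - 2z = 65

Forward elimination on [A|b]:
R2 <- R2 - (-2)*R1:  [   0    5   -3  -28 ]
R3 <- R3 - (3)*R1:  [   0   10  -11  -61 ]
R3 <- R3 - (2)*R2:  [  0   0  -5  -5 ]
Row echelon form:
[ 3  -6   3  |   42 ]
[ 0   5  -3  |  -28 ]
[ 0   0  -5  |   -5 ]
Back-substitution:
z = (-5) / -5 = 1
y = (-28 - (-3)*(1)) / 5 = -5
x = (42 - (-6)*(-5) - (3)*(1)) / 3 = 3

(3, -5, 1)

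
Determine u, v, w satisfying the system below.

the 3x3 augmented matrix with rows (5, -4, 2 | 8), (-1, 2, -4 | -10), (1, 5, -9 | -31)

Forward elimination on [A|b]:
R2 <- R2 - (-1/5)*R1:  [     0    6/5  -18/5  -42/5 ]
R3 <- R3 - (1/5)*R1:  [      0    29/5   -47/5  -163/5 ]
R3 <- R3 - (29/6)*R2:  [ 0  0  8  8 ]
Row echelon form:
[ 5   -4      2  |      8 ]
[ 0  6/5  -18/5  |  -42/5 ]
[ 0    0      8  |      8 ]
Back-substitution:
w = (8) / 8 = 1
v = (-42/5 - (-18/5)*(1)) / (6/5) = -4
u = (8 - (-4)*(-4) - (2)*(1)) / 5 = -2

(-2, -4, 1)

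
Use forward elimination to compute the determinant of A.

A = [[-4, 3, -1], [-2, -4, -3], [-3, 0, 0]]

Forward elimination:
R2 <- R2 - (1/2)*R1:  [     0  -11/2   -5/2 ]
R3 <- R3 - (3/4)*R1:  [    0  -9/4   3/4 ]
R3 <- R3 - (9/22)*R2:  [     0      0  39/22 ]
Upper-triangular form:
[ -4      3     -1 ]
[  0  -11/2   -5/2 ]
[  0      0  39/22 ]
det(A) = (-1)^0 * (-4) * (-11/2) * (39/22) = 39  (0 row swaps -> sign +1)

det(A) = 39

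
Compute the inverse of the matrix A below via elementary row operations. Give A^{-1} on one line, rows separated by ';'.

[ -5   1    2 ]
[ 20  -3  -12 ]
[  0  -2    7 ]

inverse = [-9 -11/5 -6/5; -28 -7 -4; -8 -2 -1]

Gauss-Jordan on [A | I]:
R1 <- (1/-5)*R1:  [    1  -1/5  -2/5  |  -1/5     0     0 ]
R2 <- R2 - (20)*R1:  [  0   1  -4  |   4   1   0 ]
R1 <- R1 - (-1/5)*R2:  [    1     0  -6/5  |   3/5   1/5     0 ]
R3 <- R3 - (-2)*R2:  [  0   0  -1  |   8   2   1 ]
R3 <- (1/-1)*R3:  [  0   0   1  |  -8  -2  -1 ]
R1 <- R1 - (-6/5)*R3:  [     1      0      0  |     -9  -11/5   -6/5 ]
R2 <- R2 - (-4)*R3:  [   0    1    0  |  -28   -7   -4 ]
Right block of [I | A^{-1}] is the inverse:
[  -9  -11/5  -6/5 ]
[ -28     -7    -4 ]
[  -8     -2    -1 ]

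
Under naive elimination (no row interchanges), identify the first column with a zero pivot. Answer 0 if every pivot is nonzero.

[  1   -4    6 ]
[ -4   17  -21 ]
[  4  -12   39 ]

first zero-pivot column = 0

Naive forward elimination:
R2 <- R2 - (-4)*R1:  [ 0  1  3 ]
R3 <- R3 - (4)*R1:  [  0   4  15 ]
R3 <- R3 - (4)*R2:  [ 0  0  3 ]
All pivots nonzero; naive elimination completes without hitting a zero pivot.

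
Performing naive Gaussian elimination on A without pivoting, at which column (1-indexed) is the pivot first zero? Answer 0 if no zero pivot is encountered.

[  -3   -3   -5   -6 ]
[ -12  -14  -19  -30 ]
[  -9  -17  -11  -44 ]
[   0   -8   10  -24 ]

first zero-pivot column = 3

Naive forward elimination:
R2 <- R2 - (4)*R1:  [  0  -2   1  -6 ]
R3 <- R3 - (3)*R1:  [   0   -8    4  -26 ]
R3 <- R3 - (4)*R2:  [  0   0   0  -2 ]
R4 <- R4 - (4)*R2:  [ 0  0  6  0 ]
Matrix at this point:
[ -3  -3  -5  -6 ]
[  0  -2   1  -6 ]
[  0   0   0  -2 ]
[  0   0   6   0 ]
Pivot entry (3,3) is zero but row 4 has 6 in column 3 -> naive elimination stops; a row interchange (e.g. R3 <-> R4) would be required here.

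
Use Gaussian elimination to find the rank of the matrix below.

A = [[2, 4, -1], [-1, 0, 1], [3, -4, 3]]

rank(A) = 3

Row reduction:
R2 <- R2 - (-1/2)*R1:  [   0    2  1/2 ]
R3 <- R3 - (3/2)*R1:  [   0  -10  9/2 ]
R3 <- R3 - (-5)*R2:  [ 0  0  7 ]
Row echelon form:
[ 2  4   -1 ]
[ 0  2  1/2 ]
[ 0  0    7 ]
Nonzero rows / pivot columns: 3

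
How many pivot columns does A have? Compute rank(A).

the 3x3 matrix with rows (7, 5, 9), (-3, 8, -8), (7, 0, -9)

rank(A) = 3

Row reduction:
R2 <- R2 - (-3/7)*R1:  [     0   71/7  -29/7 ]
R3 <- R3 - (1)*R1:  [   0   -5  -18 ]
R3 <- R3 - (-35/71)*R2:  [        0         0  -1423/71 ]
Row echelon form:
[ 7     5         9 ]
[ 0  71/7     -29/7 ]
[ 0     0  -1423/71 ]
Nonzero rows / pivot columns: 3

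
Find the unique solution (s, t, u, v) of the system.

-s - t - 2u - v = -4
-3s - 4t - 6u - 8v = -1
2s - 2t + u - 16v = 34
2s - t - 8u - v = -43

(-5, 4, 4, -3)

Forward elimination on [A|b]:
R2 <- R2 - (3)*R1:  [  0  -1   0  -5  11 ]
R3 <- R3 - (-2)*R1:  [   0   -4   -3  -18   26 ]
R4 <- R4 - (-2)*R1:  [   0   -3  -12   -3  -51 ]
R3 <- R3 - (4)*R2:  [   0    0   -3    2  -18 ]
R4 <- R4 - (3)*R2:  [   0    0  -12   12  -84 ]
R4 <- R4 - (4)*R3:  [   0    0    0    4  -12 ]
Row echelon form:
[ -1  -1  -2  -1  |   -4 ]
[  0  -1   0  -5  |   11 ]
[  0   0  -3   2  |  -18 ]
[  0   0   0   4  |  -12 ]
Back-substitution:
v = (-12) / 4 = -3
u = (-18 - (2)*(-3)) / -3 = 4
t = (11 - (-5)*(-3)) / -1 = 4
s = (-4 - (-1)*(4) - (-2)*(4) - (-1)*(-3)) / -1 = -5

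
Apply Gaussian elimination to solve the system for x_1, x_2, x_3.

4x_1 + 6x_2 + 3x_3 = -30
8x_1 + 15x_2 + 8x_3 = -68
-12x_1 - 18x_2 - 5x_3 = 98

(-3, -4, 2)

Forward elimination on [A|b]:
R2 <- R2 - (2)*R1:  [  0   3   2  -8 ]
R3 <- R3 - (-3)*R1:  [ 0  0  4  8 ]
Row echelon form:
[ 4  6  3  |  -30 ]
[ 0  3  2  |   -8 ]
[ 0  0  4  |    8 ]
Back-substitution:
x_3 = (8) / 4 = 2
x_2 = (-8 - (2)*(2)) / 3 = -4
x_1 = (-30 - (6)*(-4) - (3)*(2)) / 4 = -3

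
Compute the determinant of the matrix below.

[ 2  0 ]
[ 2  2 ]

det(A) = 4

Forward elimination:
R2 <- R2 - (1)*R1:  [ 0  2 ]
Upper-triangular form:
[ 2  0 ]
[ 0  2 ]
det(A) = (-1)^0 * (2) * (2) = 4  (0 row swaps -> sign +1)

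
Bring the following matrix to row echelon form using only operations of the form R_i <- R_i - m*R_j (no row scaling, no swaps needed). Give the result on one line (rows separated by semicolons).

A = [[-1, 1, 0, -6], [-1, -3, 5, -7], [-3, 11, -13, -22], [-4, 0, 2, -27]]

REF = [-1 1 0 -6; 0 -4 5 -1; 0 0 -3 -6; 0 0 0 4]

Forward elimination:
R2 <- R2 - (1)*R1:  [  0  -4   5  -1 ]
R3 <- R3 - (3)*R1:  [   0    8  -13   -4 ]
R4 <- R4 - (4)*R1:  [  0  -4   2  -3 ]
R3 <- R3 - (-2)*R2:  [  0   0  -3  -6 ]
R4 <- R4 - (1)*R2:  [  0   0  -3  -2 ]
R4 <- R4 - (1)*R3:  [ 0  0  0  4 ]
Row echelon form:
[ -1   1   0  -6 ]
[  0  -4   5  -1 ]
[  0   0  -3  -6 ]
[  0   0   0   4 ]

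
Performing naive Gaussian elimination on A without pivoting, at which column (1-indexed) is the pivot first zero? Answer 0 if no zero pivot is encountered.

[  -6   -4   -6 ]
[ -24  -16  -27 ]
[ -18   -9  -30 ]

first zero-pivot column = 2

Naive forward elimination:
R2 <- R2 - (4)*R1:  [  0   0  -3 ]
R3 <- R3 - (3)*R1:  [   0    3  -12 ]
Matrix at this point:
[ -6  -4   -6 ]
[  0   0   -3 ]
[  0   3  -12 ]
Pivot entry (2,2) is zero but row 3 has 3 in column 2 -> naive elimination stops; a row interchange (e.g. R2 <-> R3) would be required here.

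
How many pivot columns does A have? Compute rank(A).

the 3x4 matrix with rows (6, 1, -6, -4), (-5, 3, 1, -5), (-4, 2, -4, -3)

rank(A) = 3

Row reduction:
R2 <- R2 - (-5/6)*R1:  [     0   23/6     -4  -25/3 ]
R3 <- R3 - (-2/3)*R1:  [     0    8/3     -8  -17/3 ]
R3 <- R3 - (16/23)*R2:  [       0        0  -120/23     3/23 ]
Row echelon form:
[ 6     1       -6     -4 ]
[ 0  23/6       -4  -25/3 ]
[ 0     0  -120/23   3/23 ]
Nonzero rows / pivot columns: 3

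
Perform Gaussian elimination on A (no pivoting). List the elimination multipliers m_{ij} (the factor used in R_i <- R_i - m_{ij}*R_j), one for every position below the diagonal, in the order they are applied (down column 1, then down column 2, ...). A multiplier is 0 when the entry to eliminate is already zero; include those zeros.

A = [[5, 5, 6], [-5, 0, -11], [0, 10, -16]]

Forward elimination:
R2 <- R2 - (-1)*R1:  [  0   5  -5 ]
R3: entry in column 1 is already 0 -> m_{31} = 0 (no row operation needed)
R3 <- R3 - (2)*R2:  [  0   0  -6 ]
Multipliers (in order of application): m_{21} = -1, m_{31} = 0, m_{32} = 2

multipliers: -1, 0, 2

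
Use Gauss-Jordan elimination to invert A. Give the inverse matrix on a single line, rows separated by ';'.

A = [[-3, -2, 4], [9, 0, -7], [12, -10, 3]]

inverse = [-35/36 -17/36 7/36; -37/24 -19/24 5/24; -5/4 -3/4 1/4]

Gauss-Jordan on [A | I]:
R1 <- (1/-3)*R1:  [    1   2/3  -4/3  |  -1/3     0     0 ]
R2 <- R2 - (9)*R1:  [  0  -6   5  |   3   1   0 ]
R3 <- R3 - (12)*R1:  [   0  -18   19  |    4    0    1 ]
R2 <- (1/-6)*R2:  [    0     1  -5/6  |  -1/2  -1/6     0 ]
R1 <- R1 - (2/3)*R2:  [    1     0  -7/9  |     0   1/9     0 ]
R3 <- R3 - (-18)*R2:  [  0   0   4  |  -5  -3   1 ]
R3 <- (1/4)*R3:  [    0     0     1  |  -5/4  -3/4   1/4 ]
R1 <- R1 - (-7/9)*R3:  [      1       0       0  |  -35/36  -17/36    7/36 ]
R2 <- R2 - (-5/6)*R3:  [      0       1       0  |  -37/24  -19/24    5/24 ]
Right block of [I | A^{-1}] is the inverse:
[ -35/36  -17/36  7/36 ]
[ -37/24  -19/24  5/24 ]
[   -5/4    -3/4   1/4 ]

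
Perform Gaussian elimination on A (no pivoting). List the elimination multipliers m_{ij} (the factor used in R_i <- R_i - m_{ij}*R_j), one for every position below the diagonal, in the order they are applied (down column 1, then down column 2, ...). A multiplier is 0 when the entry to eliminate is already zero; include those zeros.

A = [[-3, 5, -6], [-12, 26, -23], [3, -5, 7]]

multipliers: 4, -1, 0

Forward elimination:
R2 <- R2 - (4)*R1:  [ 0  6  1 ]
R3 <- R3 - (-1)*R1:  [ 0  0  1 ]
R3: entry in column 2 is already 0 -> m_{32} = 0 (no row operation needed)
Multipliers (in order of application): m_{21} = 4, m_{31} = -1, m_{32} = 0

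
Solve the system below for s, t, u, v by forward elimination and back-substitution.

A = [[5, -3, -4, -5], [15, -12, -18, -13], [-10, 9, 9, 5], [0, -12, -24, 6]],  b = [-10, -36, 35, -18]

(-5, 0, 0, -3)

Forward elimination on [A|b]:
R2 <- R2 - (3)*R1:  [  0  -3  -6   2  -6 ]
R3 <- R3 - (-2)*R1:  [  0   3   1  -5  15 ]
R3 <- R3 - (-1)*R2:  [  0   0  -5  -3   9 ]
R4 <- R4 - (4)*R2:  [  0   0   0  -2   6 ]
Row echelon form:
[ 5  -3  -4  -5  |  -10 ]
[ 0  -3  -6   2  |   -6 ]
[ 0   0  -5  -3  |    9 ]
[ 0   0   0  -2  |    6 ]
Back-substitution:
v = (6) / -2 = -3
u = (9 - (-3)*(-3)) / -5 = 0
t = (-6 - (-6)*(0) - (2)*(-3)) / -3 = 0
s = (-10 - (-3)*(0) - (-4)*(0) - (-5)*(-3)) / 5 = -5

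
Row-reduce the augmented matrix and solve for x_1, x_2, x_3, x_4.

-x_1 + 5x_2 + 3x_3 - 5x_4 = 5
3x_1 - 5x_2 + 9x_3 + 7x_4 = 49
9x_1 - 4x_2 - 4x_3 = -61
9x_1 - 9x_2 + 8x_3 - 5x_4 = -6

(-5, -1, 5, 2)

Forward elimination on [A|b]:
R2 <- R2 - (-3)*R1:  [  0  10  18  -8  64 ]
R3 <- R3 - (-9)*R1:  [   0   41   23  -45  -16 ]
R4 <- R4 - (-9)*R1:  [   0   36   35  -50   39 ]
R3 <- R3 - (41/10)*R2:  [       0        0   -254/5    -61/5  -1392/5 ]
R4 <- R4 - (18/5)*R2:  [      0       0  -149/5  -106/5  -957/5 ]
R4 <- R4 - (149/254)*R3:  [         0          0          0  -3567/254  -3567/127 ]
Row echelon form:
[ -1   5       3         -5  |          5 ]
[  0  10      18         -8  |         64 ]
[  0   0  -254/5      -61/5  |    -1392/5 ]
[  0   0       0  -3567/254  |  -3567/127 ]
Back-substitution:
x_4 = (-3567/127) / (-3567/254) = 2
x_3 = (-1392/5 - (-61/5)*(2)) / (-254/5) = 5
x_2 = (64 - (18)*(5) - (-8)*(2)) / 10 = -1
x_1 = (5 - (5)*(-1) - (3)*(5) - (-5)*(2)) / -1 = -5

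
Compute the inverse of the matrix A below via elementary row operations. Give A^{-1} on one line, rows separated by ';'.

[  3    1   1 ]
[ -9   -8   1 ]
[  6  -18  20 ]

inverse = [71/15 19/15 -3/10; -31/5 -9/5 2/5; -7 -2 1/2]

Gauss-Jordan on [A | I]:
R1 <- (1/3)*R1:  [   1  1/3  1/3  |  1/3    0    0 ]
R2 <- R2 - (-9)*R1:  [  0  -5   4  |   3   1   0 ]
R3 <- R3 - (6)*R1:  [   0  -20   18  |   -2    0    1 ]
R2 <- (1/-5)*R2:  [    0     1  -4/5  |  -3/5  -1/5     0 ]
R1 <- R1 - (1/3)*R2:  [    1     0   3/5  |  8/15  1/15     0 ]
R3 <- R3 - (-20)*R2:  [   0    0    2  |  -14   -4    1 ]
R3 <- (1/2)*R3:  [   0    0    1  |   -7   -2  1/2 ]
R1 <- R1 - (3/5)*R3:  [     1      0      0  |  71/15  19/15  -3/10 ]
R2 <- R2 - (-4/5)*R3:  [     0      1      0  |  -31/5   -9/5    2/5 ]
Right block of [I | A^{-1}] is the inverse:
[ 71/15  19/15  -3/10 ]
[ -31/5   -9/5    2/5 ]
[    -7     -2    1/2 ]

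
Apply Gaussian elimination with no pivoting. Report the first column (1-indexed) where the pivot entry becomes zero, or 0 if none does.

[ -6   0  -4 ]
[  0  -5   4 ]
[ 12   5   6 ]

first zero-pivot column = 0

Naive forward elimination:
R3 <- R3 - (-2)*R1:  [  0   5  -2 ]
R3 <- R3 - (-1)*R2:  [ 0  0  2 ]
All pivots nonzero; naive elimination completes without hitting a zero pivot.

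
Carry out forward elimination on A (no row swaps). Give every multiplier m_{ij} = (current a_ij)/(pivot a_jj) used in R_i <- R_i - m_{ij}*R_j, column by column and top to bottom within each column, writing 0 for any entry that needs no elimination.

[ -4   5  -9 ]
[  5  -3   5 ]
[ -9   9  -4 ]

multipliers: -5/4, 9/4, -9/13

Forward elimination:
R2 <- R2 - (-5/4)*R1:  [     0   13/4  -25/4 ]
R3 <- R3 - (9/4)*R1:  [    0  -9/4  65/4 ]
R3 <- R3 - (-9/13)*R2:  [      0       0  155/13 ]
Multipliers (in order of application): m_{21} = -5/4, m_{31} = 9/4, m_{32} = -9/13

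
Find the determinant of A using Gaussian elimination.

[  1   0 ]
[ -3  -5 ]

Forward elimination:
R2 <- R2 - (-3)*R1:  [  0  -5 ]
Upper-triangular form:
[ 1   0 ]
[ 0  -5 ]
det(A) = (-1)^0 * (1) * (-5) = -5  (0 row swaps -> sign +1)

det(A) = -5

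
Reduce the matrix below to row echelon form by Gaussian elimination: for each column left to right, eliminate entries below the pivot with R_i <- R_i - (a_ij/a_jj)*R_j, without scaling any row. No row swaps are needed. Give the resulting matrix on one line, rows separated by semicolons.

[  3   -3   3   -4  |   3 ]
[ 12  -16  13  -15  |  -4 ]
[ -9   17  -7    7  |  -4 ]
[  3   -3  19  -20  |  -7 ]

REF = [3 -3 3 -4 3; 0 -4 1 1 -16; 0 0 4 -3 -27; 0 0 0 -4 98]

Forward elimination:
R2 <- R2 - (4)*R1:  [   0   -4    1    1  -16 ]
R3 <- R3 - (-3)*R1:  [  0   8   2  -5   5 ]
R4 <- R4 - (1)*R1:  [   0    0   16  -16  -10 ]
R3 <- R3 - (-2)*R2:  [   0    0    4   -3  -27 ]
R4 <- R4 - (4)*R3:  [  0   0   0  -4  98 ]
Row echelon form:
[ 3  -3  3  -4  |    3 ]
[ 0  -4  1   1  |  -16 ]
[ 0   0  4  -3  |  -27 ]
[ 0   0  0  -4  |   98 ]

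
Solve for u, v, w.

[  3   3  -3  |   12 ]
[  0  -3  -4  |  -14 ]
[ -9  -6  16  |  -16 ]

(4, 2, 2)

Forward elimination on [A|b]:
R3 <- R3 - (-3)*R1:  [  0   3   7  20 ]
R3 <- R3 - (-1)*R2:  [ 0  0  3  6 ]
Row echelon form:
[ 3   3  -3  |   12 ]
[ 0  -3  -4  |  -14 ]
[ 0   0   3  |    6 ]
Back-substitution:
w = (6) / 3 = 2
v = (-14 - (-4)*(2)) / -3 = 2
u = (12 - (3)*(2) - (-3)*(2)) / 3 = 4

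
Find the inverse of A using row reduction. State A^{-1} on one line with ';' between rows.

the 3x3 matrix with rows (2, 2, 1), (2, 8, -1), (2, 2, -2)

inverse = [7/18 -1/6 5/18; -1/18 1/6 -1/9; 1/3 0 -1/3]

Gauss-Jordan on [A | I]:
R1 <- (1/2)*R1:  [   1    1  1/2  |  1/2    0    0 ]
R2 <- R2 - (2)*R1:  [  0   6  -2  |  -1   1   0 ]
R3 <- R3 - (2)*R1:  [  0   0  -3  |  -1   0   1 ]
R2 <- (1/6)*R2:  [    0     1  -1/3  |  -1/6   1/6     0 ]
R1 <- R1 - (1)*R2:  [    1     0   5/6  |   2/3  -1/6     0 ]
R3 <- (1/-3)*R3:  [    0     0     1  |   1/3     0  -1/3 ]
R1 <- R1 - (5/6)*R3:  [    1     0     0  |  7/18  -1/6  5/18 ]
R2 <- R2 - (-1/3)*R3:  [     0      1      0  |  -1/18    1/6   -1/9 ]
Right block of [I | A^{-1}] is the inverse:
[  7/18  -1/6  5/18 ]
[ -1/18   1/6  -1/9 ]
[   1/3     0  -1/3 ]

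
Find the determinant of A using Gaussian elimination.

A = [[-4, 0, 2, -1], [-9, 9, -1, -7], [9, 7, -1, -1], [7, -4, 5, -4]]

Forward elimination:
R2 <- R2 - (9/4)*R1:  [     0      9  -11/2  -19/4 ]
R3 <- R3 - (-9/4)*R1:  [     0      7    7/2  -13/4 ]
R4 <- R4 - (-7/4)*R1:  [     0     -4   17/2  -23/4 ]
R3 <- R3 - (7/9)*R2:  [    0     0  70/9   4/9 ]
R4 <- R4 - (-4/9)*R2:  [       0        0   109/18  -283/36 ]
R4 <- R4 - (109/140)*R3:  [         0          0          0  -1149/140 ]
Upper-triangular form:
[ -4  0      2         -1 ]
[  0  9  -11/2      -19/4 ]
[  0  0   70/9        4/9 ]
[  0  0      0  -1149/140 ]
det(A) = (-1)^0 * (-4) * (9) * (70/9) * (-1149/140) = 2298  (0 row swaps -> sign +1)

det(A) = 2298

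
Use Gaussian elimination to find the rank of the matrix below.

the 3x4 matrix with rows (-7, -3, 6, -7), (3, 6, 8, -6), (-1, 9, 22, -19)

Row reduction:
R2 <- R2 - (-3/7)*R1:  [    0  33/7  74/7    -9 ]
R3 <- R3 - (1/7)*R1:  [     0   66/7  148/7    -18 ]
R3 <- R3 - (2)*R2:  [ 0  0  0  0 ]
Row echelon form:
[ -7    -3     6  -7 ]
[  0  33/7  74/7  -9 ]
[  0     0     0   0 ]
Nonzero rows / pivot columns: 2

rank(A) = 2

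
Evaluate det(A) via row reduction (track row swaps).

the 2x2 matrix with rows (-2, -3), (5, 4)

Forward elimination:
R2 <- R2 - (-5/2)*R1:  [    0  -7/2 ]
Upper-triangular form:
[ -2    -3 ]
[  0  -7/2 ]
det(A) = (-1)^0 * (-2) * (-7/2) = 7  (0 row swaps -> sign +1)

det(A) = 7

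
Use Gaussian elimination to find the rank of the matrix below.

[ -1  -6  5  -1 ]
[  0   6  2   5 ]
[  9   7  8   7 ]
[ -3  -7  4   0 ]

rank(A) = 4

Row reduction:
R3 <- R3 - (-9)*R1:  [   0  -47   53   -2 ]
R4 <- R4 - (3)*R1:  [   0   11  -11    3 ]
R3 <- R3 - (-47/6)*R2:  [     0      0  206/3  223/6 ]
R4 <- R4 - (11/6)*R2:  [     0      0  -44/3  -37/6 ]
R4 <- R4 - (-22/103)*R3:  [       0        0        0  365/206 ]
Row echelon form:
[ -1  -6      5       -1 ]
[  0   6      2        5 ]
[  0   0  206/3    223/6 ]
[  0   0      0  365/206 ]
Nonzero rows / pivot columns: 4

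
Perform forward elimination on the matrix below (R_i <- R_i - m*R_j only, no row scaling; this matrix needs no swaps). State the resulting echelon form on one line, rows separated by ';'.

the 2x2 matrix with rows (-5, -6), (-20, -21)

REF = [-5 -6; 0 3]

Forward elimination:
R2 <- R2 - (4)*R1:  [ 0  3 ]
Row echelon form:
[ -5  -6 ]
[  0   3 ]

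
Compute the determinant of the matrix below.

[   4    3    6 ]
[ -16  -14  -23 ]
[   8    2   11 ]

Forward elimination:
R2 <- R2 - (-4)*R1:  [  0  -2   1 ]
R3 <- R3 - (2)*R1:  [  0  -4  -1 ]
R3 <- R3 - (2)*R2:  [  0   0  -3 ]
Upper-triangular form:
[ 4   3   6 ]
[ 0  -2   1 ]
[ 0   0  -3 ]
det(A) = (-1)^0 * (4) * (-2) * (-3) = 24  (0 row swaps -> sign +1)

det(A) = 24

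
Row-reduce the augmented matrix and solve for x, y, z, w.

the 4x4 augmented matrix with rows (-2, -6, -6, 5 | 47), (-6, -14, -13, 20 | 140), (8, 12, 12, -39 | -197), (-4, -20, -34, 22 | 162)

(-4, -4, 0, 3)

Forward elimination on [A|b]:
R2 <- R2 - (3)*R1:  [  0   4   5   5  -1 ]
R3 <- R3 - (-4)*R1:  [   0  -12  -12  -19   -9 ]
R4 <- R4 - (2)*R1:  [   0   -8  -22   12   68 ]
R3 <- R3 - (-3)*R2:  [   0    0    3   -4  -12 ]
R4 <- R4 - (-2)*R2:  [   0    0  -12   22   66 ]
R4 <- R4 - (-4)*R3:  [  0   0   0   6  18 ]
Row echelon form:
[ -2  -6  -6   5  |   47 ]
[  0   4   5   5  |   -1 ]
[  0   0   3  -4  |  -12 ]
[  0   0   0   6  |   18 ]
Back-substitution:
w = (18) / 6 = 3
z = (-12 - (-4)*(3)) / 3 = 0
y = (-1 - (5)*(0) - (5)*(3)) / 4 = -4
x = (47 - (-6)*(-4) - (-6)*(0) - (5)*(3)) / -2 = -4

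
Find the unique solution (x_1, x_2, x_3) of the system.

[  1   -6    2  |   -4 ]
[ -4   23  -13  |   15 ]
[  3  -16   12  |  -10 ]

Forward elimination on [A|b]:
R2 <- R2 - (-4)*R1:  [  0  -1  -5  -1 ]
R3 <- R3 - (3)*R1:  [ 0  2  6  2 ]
R3 <- R3 - (-2)*R2:  [  0   0  -4   0 ]
Row echelon form:
[ 1  -6   2  |  -4 ]
[ 0  -1  -5  |  -1 ]
[ 0   0  -4  |   0 ]
Back-substitution:
x_3 = (0) / -4 = 0
x_2 = (-1 - (-5)*(0)) / -1 = 1
x_1 = (-4 - (-6)*(1) - (2)*(0)) / 1 = 2

(2, 1, 0)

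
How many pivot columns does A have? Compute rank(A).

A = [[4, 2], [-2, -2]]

Row reduction:
R2 <- R2 - (-1/2)*R1:  [  0  -1 ]
Row echelon form:
[ 4   2 ]
[ 0  -1 ]
Nonzero rows / pivot columns: 2

rank(A) = 2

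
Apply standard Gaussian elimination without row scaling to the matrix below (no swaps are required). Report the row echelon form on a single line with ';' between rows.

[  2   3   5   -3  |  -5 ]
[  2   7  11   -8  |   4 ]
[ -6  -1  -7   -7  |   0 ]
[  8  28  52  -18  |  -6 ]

Forward elimination:
R2 <- R2 - (1)*R1:  [  0   4   6  -5   9 ]
R3 <- R3 - (-3)*R1:  [   0    8    8  -16  -15 ]
R4 <- R4 - (4)*R1:  [  0  16  32  -6  14 ]
R3 <- R3 - (2)*R2:  [   0    0   -4   -6  -33 ]
R4 <- R4 - (4)*R2:  [   0    0    8   14  -22 ]
R4 <- R4 - (-2)*R3:  [   0    0    0    2  -88 ]
Row echelon form:
[ 2  3   5  -3  |   -5 ]
[ 0  4   6  -5  |    9 ]
[ 0  0  -4  -6  |  -33 ]
[ 0  0   0   2  |  -88 ]

REF = [2 3 5 -3 -5; 0 4 6 -5 9; 0 0 -4 -6 -33; 0 0 0 2 -88]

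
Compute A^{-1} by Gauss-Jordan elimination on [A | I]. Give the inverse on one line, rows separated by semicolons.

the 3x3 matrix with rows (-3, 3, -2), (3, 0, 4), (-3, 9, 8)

inverse = [2/3 7/9 -2/9; 2/3 5/9 -1/9; -1/2 -1/3 1/6]

Gauss-Jordan on [A | I]:
R1 <- (1/-3)*R1:  [    1    -1   2/3  |  -1/3     0     0 ]
R2 <- R2 - (3)*R1:  [ 0  3  2  |  1  1  0 ]
R3 <- R3 - (-3)*R1:  [  0   6  10  |  -1   0   1 ]
R2 <- (1/3)*R2:  [   0    1  2/3  |  1/3  1/3    0 ]
R1 <- R1 - (-1)*R2:  [   1    0  4/3  |    0  1/3    0 ]
R3 <- R3 - (6)*R2:  [  0   0   6  |  -3  -2   1 ]
R3 <- (1/6)*R3:  [    0     0     1  |  -1/2  -1/3   1/6 ]
R1 <- R1 - (4/3)*R3:  [    1     0     0  |   2/3   7/9  -2/9 ]
R2 <- R2 - (2/3)*R3:  [    0     1     0  |   2/3   5/9  -1/9 ]
Right block of [I | A^{-1}] is the inverse:
[  2/3   7/9  -2/9 ]
[  2/3   5/9  -1/9 ]
[ -1/2  -1/3   1/6 ]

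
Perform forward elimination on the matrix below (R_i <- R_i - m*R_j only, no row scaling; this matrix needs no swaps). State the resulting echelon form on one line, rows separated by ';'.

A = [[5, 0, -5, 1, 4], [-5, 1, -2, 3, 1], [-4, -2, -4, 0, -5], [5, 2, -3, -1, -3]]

Forward elimination:
R2 <- R2 - (-1)*R1:  [  0   1  -7   4   5 ]
R3 <- R3 - (-4/5)*R1:  [    0    -2    -8   4/5  -9/5 ]
R4 <- R4 - (1)*R1:  [  0   2   2  -2  -7 ]
R3 <- R3 - (-2)*R2:  [    0     0   -22  44/5  41/5 ]
R4 <- R4 - (2)*R2:  [   0    0   16  -10  -17 ]
R4 <- R4 - (-8/11)*R3:  [       0        0        0    -18/5  -607/55 ]
Row echelon form:
[ 5  0   -5      1        4 ]
[ 0  1   -7      4        5 ]
[ 0  0  -22   44/5     41/5 ]
[ 0  0    0  -18/5  -607/55 ]

REF = [5 0 -5 1 4; 0 1 -7 4 5; 0 0 -22 44/5 41/5; 0 0 0 -18/5 -607/55]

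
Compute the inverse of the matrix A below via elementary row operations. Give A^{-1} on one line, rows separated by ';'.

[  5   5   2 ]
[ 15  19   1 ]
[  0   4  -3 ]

inverse = [-61/40 23/40 -33/40; 9/8 -3/8 5/8; 3/2 -1/2 1/2]

Gauss-Jordan on [A | I]:
R1 <- (1/5)*R1:  [   1    1  2/5  |  1/5    0    0 ]
R2 <- R2 - (15)*R1:  [  0   4  -5  |  -3   1   0 ]
R2 <- (1/4)*R2:  [    0     1  -5/4  |  -3/4   1/4     0 ]
R1 <- R1 - (1)*R2:  [     1      0  33/20  |  19/20   -1/4      0 ]
R3 <- R3 - (4)*R2:  [  0   0   2  |   3  -1   1 ]
R3 <- (1/2)*R3:  [    0     0     1  |   3/2  -1/2   1/2 ]
R1 <- R1 - (33/20)*R3:  [      1       0       0  |  -61/40   23/40  -33/40 ]
R2 <- R2 - (-5/4)*R3:  [    0     1     0  |   9/8  -3/8   5/8 ]
Right block of [I | A^{-1}] is the inverse:
[ -61/40  23/40  -33/40 ]
[    9/8   -3/8     5/8 ]
[    3/2   -1/2     1/2 ]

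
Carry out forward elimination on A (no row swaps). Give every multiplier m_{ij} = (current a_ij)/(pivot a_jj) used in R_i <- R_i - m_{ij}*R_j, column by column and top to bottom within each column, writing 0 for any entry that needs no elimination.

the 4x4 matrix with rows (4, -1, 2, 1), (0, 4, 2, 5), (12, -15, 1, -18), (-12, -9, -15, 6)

multipliers: 0, 3, -3, -3, -3, -3

Forward elimination:
R2: entry in column 1 is already 0 -> m_{21} = 0 (no row operation needed)
R3 <- R3 - (3)*R1:  [   0  -12   -5  -21 ]
R4 <- R4 - (-3)*R1:  [   0  -12   -9    9 ]
R3 <- R3 - (-3)*R2:  [  0   0   1  -6 ]
R4 <- R4 - (-3)*R2:  [  0   0  -3  24 ]
R4 <- R4 - (-3)*R3:  [ 0  0  0  6 ]
Multipliers (in order of application): m_{21} = 0, m_{31} = 3, m_{41} = -3, m_{32} = -3, m_{42} = -3, m_{43} = -3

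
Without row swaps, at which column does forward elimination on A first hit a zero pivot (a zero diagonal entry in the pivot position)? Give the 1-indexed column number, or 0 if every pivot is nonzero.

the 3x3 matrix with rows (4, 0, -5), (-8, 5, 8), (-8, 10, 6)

Naive forward elimination:
R2 <- R2 - (-2)*R1:  [  0   5  -2 ]
R3 <- R3 - (-2)*R1:  [  0  10  -4 ]
R3 <- R3 - (2)*R2:  [ 0  0  0 ]
Matrix at this point:
[ 4  0  -5 ]
[ 0  5  -2 ]
[ 0  0   0 ]
Pivot entry (3,3) in the last row is zero and there are no rows below to swap with -> zero pivot in column 3 (A is singular).

first zero-pivot column = 3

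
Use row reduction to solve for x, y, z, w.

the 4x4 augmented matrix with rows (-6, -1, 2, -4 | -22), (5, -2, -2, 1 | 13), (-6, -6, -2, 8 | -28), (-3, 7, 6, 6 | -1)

(3, 2, -1, 0)

Forward elimination on [A|b]:
R2 <- R2 - (-5/6)*R1:  [     0  -17/6   -1/3   -7/3  -16/3 ]
R3 <- R3 - (1)*R1:  [  0  -5  -4  12  -6 ]
R4 <- R4 - (1/2)*R1:  [    0  15/2     5     8    10 ]
R3 <- R3 - (30/17)*R2:  [      0       0  -58/17  274/17   58/17 ]
R4 <- R4 - (-45/17)*R2:  [      0       0   70/17   31/17  -70/17 ]
R4 <- R4 - (-35/29)*R3:  [      0       0       0  617/29       0 ]
Row echelon form:
[ -6     -1       2      -4  |    -22 ]
[  0  -17/6    -1/3    -7/3  |  -16/3 ]
[  0      0  -58/17  274/17  |  58/17 ]
[  0      0       0  617/29  |      0 ]
Back-substitution:
w = (0) / (617/29) = 0
z = (58/17 - (274/17)*(0)) / (-58/17) = -1
y = (-16/3 - (-1/3)*(-1) - (-7/3)*(0)) / (-17/6) = 2
x = (-22 - (-1)*(2) - (2)*(-1) - (-4)*(0)) / -6 = 3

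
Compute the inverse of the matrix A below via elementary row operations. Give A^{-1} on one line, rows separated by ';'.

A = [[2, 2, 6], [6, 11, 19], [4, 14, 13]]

Gauss-Jordan on [A | I]:
R1 <- (1/2)*R1:  [   1    1    3  |  1/2    0    0 ]
R2 <- R2 - (6)*R1:  [  0   5   1  |  -3   1   0 ]
R3 <- R3 - (4)*R1:  [  0  10   1  |  -2   0   1 ]
R2 <- (1/5)*R2:  [    0     1   1/5  |  -3/5   1/5     0 ]
R1 <- R1 - (1)*R2:  [     1      0   14/5  |  11/10   -1/5      0 ]
R3 <- R3 - (10)*R2:  [  0   0  -1  |   4  -2   1 ]
R3 <- (1/-1)*R3:  [  0   0   1  |  -4   2  -1 ]
R1 <- R1 - (14/5)*R3:  [      1       0       0  |  123/10   -29/5    14/5 ]
R2 <- R2 - (1/5)*R3:  [    0     1     0  |   1/5  -1/5   1/5 ]
Right block of [I | A^{-1}] is the inverse:
[ 123/10  -29/5  14/5 ]
[    1/5   -1/5   1/5 ]
[     -4      2    -1 ]

inverse = [123/10 -29/5 14/5; 1/5 -1/5 1/5; -4 2 -1]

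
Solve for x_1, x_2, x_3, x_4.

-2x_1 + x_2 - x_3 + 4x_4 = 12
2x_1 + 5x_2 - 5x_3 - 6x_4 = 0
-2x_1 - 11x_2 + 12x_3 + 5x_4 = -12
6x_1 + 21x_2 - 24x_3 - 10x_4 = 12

Forward elimination on [A|b]:
R2 <- R2 - (-1)*R1:  [  0   6  -6  -2  12 ]
R3 <- R3 - (1)*R1:  [   0  -12   13    1  -24 ]
R4 <- R4 - (-3)*R1:  [   0   24  -27    2   48 ]
R3 <- R3 - (-2)*R2:  [  0   0   1  -3   0 ]
R4 <- R4 - (4)*R2:  [  0   0  -3  10   0 ]
R4 <- R4 - (-3)*R3:  [ 0  0  0  1  0 ]
Row echelon form:
[ -2  1  -1   4  |  12 ]
[  0  6  -6  -2  |  12 ]
[  0  0   1  -3  |   0 ]
[  0  0   0   1  |   0 ]
Back-substitution:
x_4 = (0) / 1 = 0
x_3 = (0 - (-3)*(0)) / 1 = 0
x_2 = (12 - (-6)*(0) - (-2)*(0)) / 6 = 2
x_1 = (12 - (1)*(2) - (-1)*(0) - (4)*(0)) / -2 = -5

(-5, 2, 0, 0)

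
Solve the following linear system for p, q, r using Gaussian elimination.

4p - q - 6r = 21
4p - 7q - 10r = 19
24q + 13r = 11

(4, 1, -1)

Forward elimination on [A|b]:
R2 <- R2 - (1)*R1:  [  0  -6  -4  -2 ]
R3 <- R3 - (-4)*R2:  [  0   0  -3   3 ]
Row echelon form:
[ 4  -1  -6  |  21 ]
[ 0  -6  -4  |  -2 ]
[ 0   0  -3  |   3 ]
Back-substitution:
r = (3) / -3 = -1
q = (-2 - (-4)*(-1)) / -6 = 1
p = (21 - (-1)*(1) - (-6)*(-1)) / 4 = 4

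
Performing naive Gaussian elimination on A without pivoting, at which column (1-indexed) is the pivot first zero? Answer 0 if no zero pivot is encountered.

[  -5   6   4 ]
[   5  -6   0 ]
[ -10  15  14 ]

first zero-pivot column = 2

Naive forward elimination:
R2 <- R2 - (-1)*R1:  [ 0  0  4 ]
R3 <- R3 - (2)*R1:  [ 0  3  6 ]
Matrix at this point:
[ -5  6  4 ]
[  0  0  4 ]
[  0  3  6 ]
Pivot entry (2,2) is zero but row 3 has 3 in column 2 -> naive elimination stops; a row interchange (e.g. R2 <-> R3) would be required here.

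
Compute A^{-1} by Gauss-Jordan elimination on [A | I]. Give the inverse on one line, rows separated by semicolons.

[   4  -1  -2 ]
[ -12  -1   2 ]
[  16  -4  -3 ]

inverse = [-11/80 -1/16 1/20; 1/20 -1/4 -1/5; -4/5 0 1/5]

Gauss-Jordan on [A | I]:
R1 <- (1/4)*R1:  [    1  -1/4  -1/2  |   1/4     0     0 ]
R2 <- R2 - (-12)*R1:  [  0  -4  -4  |   3   1   0 ]
R3 <- R3 - (16)*R1:  [  0   0   5  |  -4   0   1 ]
R2 <- (1/-4)*R2:  [    0     1     1  |  -3/4  -1/4     0 ]
R1 <- R1 - (-1/4)*R2:  [     1      0   -1/4  |   1/16  -1/16      0 ]
R3 <- (1/5)*R3:  [    0     0     1  |  -4/5     0   1/5 ]
R1 <- R1 - (-1/4)*R3:  [      1       0       0  |  -11/80   -1/16    1/20 ]
R2 <- R2 - (1)*R3:  [    0     1     0  |  1/20  -1/4  -1/5 ]
Right block of [I | A^{-1}] is the inverse:
[ -11/80  -1/16  1/20 ]
[   1/20   -1/4  -1/5 ]
[   -4/5      0   1/5 ]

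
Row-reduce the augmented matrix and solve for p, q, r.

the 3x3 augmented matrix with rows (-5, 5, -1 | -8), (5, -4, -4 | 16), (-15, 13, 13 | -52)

(0, -2, -2)

Forward elimination on [A|b]:
R2 <- R2 - (-1)*R1:  [  0   1  -5   8 ]
R3 <- R3 - (3)*R1:  [   0   -2   16  -28 ]
R3 <- R3 - (-2)*R2:  [   0    0    6  -12 ]
Row echelon form:
[ -5  5  -1  |   -8 ]
[  0  1  -5  |    8 ]
[  0  0   6  |  -12 ]
Back-substitution:
r = (-12) / 6 = -2
q = (8 - (-5)*(-2)) / 1 = -2
p = (-8 - (5)*(-2) - (-1)*(-2)) / -5 = 0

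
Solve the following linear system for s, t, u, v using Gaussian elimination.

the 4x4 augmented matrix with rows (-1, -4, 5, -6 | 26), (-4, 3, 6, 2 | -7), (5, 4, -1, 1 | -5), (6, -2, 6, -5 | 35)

(2, -3, 2, -1)

Forward elimination on [A|b]:
R2 <- R2 - (4)*R1:  [    0    19   -14    26  -111 ]
R3 <- R3 - (-5)*R1:  [   0  -16   24  -29  125 ]
R4 <- R4 - (-6)*R1:  [   0  -26   36  -41  191 ]
R3 <- R3 - (-16/19)*R2:  [       0        0   232/19  -135/19   599/19 ]
R4 <- R4 - (-26/19)*R2:  [       0        0   320/19  -103/19   743/19 ]
R4 <- R4 - (40/29)*R3:  [       0        0        0   127/29  -127/29 ]
Row echelon form:
[ -1  -4       5       -6  |       26 ]
[  0  19     -14       26  |     -111 ]
[  0   0  232/19  -135/19  |   599/19 ]
[  0   0       0   127/29  |  -127/29 ]
Back-substitution:
v = (-127/29) / (127/29) = -1
u = (599/19 - (-135/19)*(-1)) / (232/19) = 2
t = (-111 - (-14)*(2) - (26)*(-1)) / 19 = -3
s = (26 - (-4)*(-3) - (5)*(2) - (-6)*(-1)) / -1 = 2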